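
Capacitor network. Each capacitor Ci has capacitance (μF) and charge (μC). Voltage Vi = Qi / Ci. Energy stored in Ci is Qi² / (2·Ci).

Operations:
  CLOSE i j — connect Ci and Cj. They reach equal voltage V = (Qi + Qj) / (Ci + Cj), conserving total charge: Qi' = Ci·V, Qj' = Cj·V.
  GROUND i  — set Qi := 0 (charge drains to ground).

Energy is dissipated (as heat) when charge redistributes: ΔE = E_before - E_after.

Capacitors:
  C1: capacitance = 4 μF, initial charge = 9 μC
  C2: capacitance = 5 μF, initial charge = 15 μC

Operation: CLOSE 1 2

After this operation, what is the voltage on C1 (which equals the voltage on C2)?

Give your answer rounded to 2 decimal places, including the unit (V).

Initial: C1(4μF, Q=9μC, V=2.25V), C2(5μF, Q=15μC, V=3.00V)
Op 1: CLOSE 1-2: Q_total=24.00, C_total=9.00, V=2.67; Q1=10.67, Q2=13.33; dissipated=0.625

Answer: 2.67 V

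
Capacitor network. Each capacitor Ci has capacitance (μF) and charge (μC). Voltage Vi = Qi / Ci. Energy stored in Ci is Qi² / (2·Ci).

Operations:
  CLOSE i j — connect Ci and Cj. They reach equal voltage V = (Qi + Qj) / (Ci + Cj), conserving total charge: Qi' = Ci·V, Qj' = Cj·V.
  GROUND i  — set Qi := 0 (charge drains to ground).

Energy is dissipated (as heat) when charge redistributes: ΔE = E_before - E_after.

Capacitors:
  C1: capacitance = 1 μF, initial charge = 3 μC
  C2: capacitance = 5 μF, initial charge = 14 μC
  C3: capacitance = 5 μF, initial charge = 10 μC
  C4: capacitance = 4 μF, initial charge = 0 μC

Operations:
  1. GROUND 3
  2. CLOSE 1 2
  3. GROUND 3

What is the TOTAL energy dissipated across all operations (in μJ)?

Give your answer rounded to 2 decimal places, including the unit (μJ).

Initial: C1(1μF, Q=3μC, V=3.00V), C2(5μF, Q=14μC, V=2.80V), C3(5μF, Q=10μC, V=2.00V), C4(4μF, Q=0μC, V=0.00V)
Op 1: GROUND 3: Q3=0; energy lost=10.000
Op 2: CLOSE 1-2: Q_total=17.00, C_total=6.00, V=2.83; Q1=2.83, Q2=14.17; dissipated=0.017
Op 3: GROUND 3: Q3=0; energy lost=0.000
Total dissipated: 10.017 μJ

Answer: 10.02 μJ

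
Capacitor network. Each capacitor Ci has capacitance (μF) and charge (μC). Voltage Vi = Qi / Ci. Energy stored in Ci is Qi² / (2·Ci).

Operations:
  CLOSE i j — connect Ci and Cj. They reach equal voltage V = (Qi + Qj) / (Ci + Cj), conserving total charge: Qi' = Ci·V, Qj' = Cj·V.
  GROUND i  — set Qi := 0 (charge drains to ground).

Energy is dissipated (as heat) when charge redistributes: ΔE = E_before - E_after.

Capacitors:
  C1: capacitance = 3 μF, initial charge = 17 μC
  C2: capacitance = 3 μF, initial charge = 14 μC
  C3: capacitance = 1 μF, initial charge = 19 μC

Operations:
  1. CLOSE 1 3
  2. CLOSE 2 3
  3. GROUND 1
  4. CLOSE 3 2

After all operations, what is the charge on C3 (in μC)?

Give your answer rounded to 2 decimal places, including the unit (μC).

Initial: C1(3μF, Q=17μC, V=5.67V), C2(3μF, Q=14μC, V=4.67V), C3(1μF, Q=19μC, V=19.00V)
Op 1: CLOSE 1-3: Q_total=36.00, C_total=4.00, V=9.00; Q1=27.00, Q3=9.00; dissipated=66.667
Op 2: CLOSE 2-3: Q_total=23.00, C_total=4.00, V=5.75; Q2=17.25, Q3=5.75; dissipated=7.042
Op 3: GROUND 1: Q1=0; energy lost=121.500
Op 4: CLOSE 3-2: Q_total=23.00, C_total=4.00, V=5.75; Q3=5.75, Q2=17.25; dissipated=0.000
Final charges: Q1=0.00, Q2=17.25, Q3=5.75

Answer: 5.75 μC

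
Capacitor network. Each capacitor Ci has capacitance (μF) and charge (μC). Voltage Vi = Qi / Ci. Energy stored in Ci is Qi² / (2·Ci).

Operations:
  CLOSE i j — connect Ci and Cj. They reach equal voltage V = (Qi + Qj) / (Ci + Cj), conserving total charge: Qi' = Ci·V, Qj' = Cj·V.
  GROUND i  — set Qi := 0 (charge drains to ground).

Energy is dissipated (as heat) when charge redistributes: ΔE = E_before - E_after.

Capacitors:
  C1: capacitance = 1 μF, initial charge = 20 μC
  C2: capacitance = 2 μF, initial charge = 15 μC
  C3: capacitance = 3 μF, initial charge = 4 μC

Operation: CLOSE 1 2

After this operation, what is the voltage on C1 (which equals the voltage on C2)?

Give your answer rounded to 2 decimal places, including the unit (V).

Answer: 11.67 V

Derivation:
Initial: C1(1μF, Q=20μC, V=20.00V), C2(2μF, Q=15μC, V=7.50V), C3(3μF, Q=4μC, V=1.33V)
Op 1: CLOSE 1-2: Q_total=35.00, C_total=3.00, V=11.67; Q1=11.67, Q2=23.33; dissipated=52.083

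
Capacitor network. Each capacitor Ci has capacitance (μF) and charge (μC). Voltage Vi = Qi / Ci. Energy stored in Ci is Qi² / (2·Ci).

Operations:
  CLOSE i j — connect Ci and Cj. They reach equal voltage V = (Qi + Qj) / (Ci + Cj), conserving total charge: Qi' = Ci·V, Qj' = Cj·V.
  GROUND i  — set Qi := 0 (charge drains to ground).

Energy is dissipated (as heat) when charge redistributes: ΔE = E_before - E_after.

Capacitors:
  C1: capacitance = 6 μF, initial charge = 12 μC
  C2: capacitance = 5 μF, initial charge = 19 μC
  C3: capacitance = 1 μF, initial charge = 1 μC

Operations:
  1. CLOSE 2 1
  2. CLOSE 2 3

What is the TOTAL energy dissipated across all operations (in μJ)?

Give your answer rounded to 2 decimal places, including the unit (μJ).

Initial: C1(6μF, Q=12μC, V=2.00V), C2(5μF, Q=19μC, V=3.80V), C3(1μF, Q=1μC, V=1.00V)
Op 1: CLOSE 2-1: Q_total=31.00, C_total=11.00, V=2.82; Q2=14.09, Q1=16.91; dissipated=4.418
Op 2: CLOSE 2-3: Q_total=15.09, C_total=6.00, V=2.52; Q2=12.58, Q3=2.52; dissipated=1.377
Total dissipated: 5.796 μJ

Answer: 5.80 μJ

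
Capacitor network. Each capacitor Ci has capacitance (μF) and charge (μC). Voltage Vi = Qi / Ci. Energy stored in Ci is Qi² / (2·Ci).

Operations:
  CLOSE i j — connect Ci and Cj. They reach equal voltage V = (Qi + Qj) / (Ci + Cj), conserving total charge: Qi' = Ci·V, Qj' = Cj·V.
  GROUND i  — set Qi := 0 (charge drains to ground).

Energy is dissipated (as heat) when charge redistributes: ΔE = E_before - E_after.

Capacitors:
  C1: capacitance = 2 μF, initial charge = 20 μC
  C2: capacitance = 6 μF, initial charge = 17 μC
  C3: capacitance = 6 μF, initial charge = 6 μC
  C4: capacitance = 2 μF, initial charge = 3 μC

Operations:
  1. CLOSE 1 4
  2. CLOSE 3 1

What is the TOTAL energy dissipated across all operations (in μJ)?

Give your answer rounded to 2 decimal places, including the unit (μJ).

Answer: 53.05 μJ

Derivation:
Initial: C1(2μF, Q=20μC, V=10.00V), C2(6μF, Q=17μC, V=2.83V), C3(6μF, Q=6μC, V=1.00V), C4(2μF, Q=3μC, V=1.50V)
Op 1: CLOSE 1-4: Q_total=23.00, C_total=4.00, V=5.75; Q1=11.50, Q4=11.50; dissipated=36.125
Op 2: CLOSE 3-1: Q_total=17.50, C_total=8.00, V=2.19; Q3=13.12, Q1=4.38; dissipated=16.922
Total dissipated: 53.047 μJ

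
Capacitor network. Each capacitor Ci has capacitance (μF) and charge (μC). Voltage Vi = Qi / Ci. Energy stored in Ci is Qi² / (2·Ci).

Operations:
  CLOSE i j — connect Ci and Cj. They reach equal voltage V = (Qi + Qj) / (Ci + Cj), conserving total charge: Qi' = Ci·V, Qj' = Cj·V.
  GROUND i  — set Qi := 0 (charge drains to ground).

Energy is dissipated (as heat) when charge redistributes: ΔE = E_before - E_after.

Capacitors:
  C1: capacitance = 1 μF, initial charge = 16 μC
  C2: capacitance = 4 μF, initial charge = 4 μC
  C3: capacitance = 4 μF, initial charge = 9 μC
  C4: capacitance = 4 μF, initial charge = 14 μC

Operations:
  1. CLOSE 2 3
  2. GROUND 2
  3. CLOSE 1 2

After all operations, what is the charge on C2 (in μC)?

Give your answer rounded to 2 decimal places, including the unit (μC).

Initial: C1(1μF, Q=16μC, V=16.00V), C2(4μF, Q=4μC, V=1.00V), C3(4μF, Q=9μC, V=2.25V), C4(4μF, Q=14μC, V=3.50V)
Op 1: CLOSE 2-3: Q_total=13.00, C_total=8.00, V=1.62; Q2=6.50, Q3=6.50; dissipated=1.562
Op 2: GROUND 2: Q2=0; energy lost=5.281
Op 3: CLOSE 1-2: Q_total=16.00, C_total=5.00, V=3.20; Q1=3.20, Q2=12.80; dissipated=102.400
Final charges: Q1=3.20, Q2=12.80, Q3=6.50, Q4=14.00

Answer: 12.80 μC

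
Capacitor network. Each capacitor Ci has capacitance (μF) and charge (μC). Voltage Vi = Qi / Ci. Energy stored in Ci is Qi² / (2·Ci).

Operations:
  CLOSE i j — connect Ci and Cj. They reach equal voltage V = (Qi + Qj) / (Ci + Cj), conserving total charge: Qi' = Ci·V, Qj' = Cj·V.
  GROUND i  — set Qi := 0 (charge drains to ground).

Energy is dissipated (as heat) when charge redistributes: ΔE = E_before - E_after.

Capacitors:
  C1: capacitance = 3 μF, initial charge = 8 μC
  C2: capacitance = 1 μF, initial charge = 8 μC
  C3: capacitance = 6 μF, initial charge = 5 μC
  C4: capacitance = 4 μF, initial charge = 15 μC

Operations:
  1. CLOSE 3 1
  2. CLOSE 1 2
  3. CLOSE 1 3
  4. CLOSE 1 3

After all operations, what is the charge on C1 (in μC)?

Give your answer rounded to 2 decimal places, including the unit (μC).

Answer: 5.97 μC

Derivation:
Initial: C1(3μF, Q=8μC, V=2.67V), C2(1μF, Q=8μC, V=8.00V), C3(6μF, Q=5μC, V=0.83V), C4(4μF, Q=15μC, V=3.75V)
Op 1: CLOSE 3-1: Q_total=13.00, C_total=9.00, V=1.44; Q3=8.67, Q1=4.33; dissipated=3.361
Op 2: CLOSE 1-2: Q_total=12.33, C_total=4.00, V=3.08; Q1=9.25, Q2=3.08; dissipated=16.116
Op 3: CLOSE 1-3: Q_total=17.92, C_total=9.00, V=1.99; Q1=5.97, Q3=11.94; dissipated=2.686
Op 4: CLOSE 1-3: Q_total=17.92, C_total=9.00, V=1.99; Q1=5.97, Q3=11.94; dissipated=0.000
Final charges: Q1=5.97, Q2=3.08, Q3=11.94, Q4=15.00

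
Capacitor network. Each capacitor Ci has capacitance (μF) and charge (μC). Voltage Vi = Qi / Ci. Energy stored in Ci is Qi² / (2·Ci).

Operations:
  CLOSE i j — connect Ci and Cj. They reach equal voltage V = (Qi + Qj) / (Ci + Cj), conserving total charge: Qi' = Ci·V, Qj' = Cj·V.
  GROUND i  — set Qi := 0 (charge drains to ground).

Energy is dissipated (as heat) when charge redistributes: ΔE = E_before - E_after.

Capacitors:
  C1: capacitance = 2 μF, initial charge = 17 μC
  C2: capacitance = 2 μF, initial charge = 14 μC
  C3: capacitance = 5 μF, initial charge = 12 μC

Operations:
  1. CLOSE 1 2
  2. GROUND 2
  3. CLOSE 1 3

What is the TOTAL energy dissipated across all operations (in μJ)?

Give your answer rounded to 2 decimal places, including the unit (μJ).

Initial: C1(2μF, Q=17μC, V=8.50V), C2(2μF, Q=14μC, V=7.00V), C3(5μF, Q=12μC, V=2.40V)
Op 1: CLOSE 1-2: Q_total=31.00, C_total=4.00, V=7.75; Q1=15.50, Q2=15.50; dissipated=1.125
Op 2: GROUND 2: Q2=0; energy lost=60.062
Op 3: CLOSE 1-3: Q_total=27.50, C_total=7.00, V=3.93; Q1=7.86, Q3=19.64; dissipated=20.445
Total dissipated: 81.632 μJ

Answer: 81.63 μJ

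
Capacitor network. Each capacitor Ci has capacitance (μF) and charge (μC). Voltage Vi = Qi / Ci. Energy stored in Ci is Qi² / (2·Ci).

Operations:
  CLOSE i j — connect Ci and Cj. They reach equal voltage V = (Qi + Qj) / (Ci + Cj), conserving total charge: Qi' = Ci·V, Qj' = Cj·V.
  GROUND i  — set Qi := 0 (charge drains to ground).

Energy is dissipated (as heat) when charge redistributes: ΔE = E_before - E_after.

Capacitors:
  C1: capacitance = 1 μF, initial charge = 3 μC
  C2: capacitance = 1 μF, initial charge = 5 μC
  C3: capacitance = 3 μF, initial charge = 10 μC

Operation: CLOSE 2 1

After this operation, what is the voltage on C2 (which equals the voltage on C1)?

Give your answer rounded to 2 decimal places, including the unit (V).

Answer: 4.00 V

Derivation:
Initial: C1(1μF, Q=3μC, V=3.00V), C2(1μF, Q=5μC, V=5.00V), C3(3μF, Q=10μC, V=3.33V)
Op 1: CLOSE 2-1: Q_total=8.00, C_total=2.00, V=4.00; Q2=4.00, Q1=4.00; dissipated=1.000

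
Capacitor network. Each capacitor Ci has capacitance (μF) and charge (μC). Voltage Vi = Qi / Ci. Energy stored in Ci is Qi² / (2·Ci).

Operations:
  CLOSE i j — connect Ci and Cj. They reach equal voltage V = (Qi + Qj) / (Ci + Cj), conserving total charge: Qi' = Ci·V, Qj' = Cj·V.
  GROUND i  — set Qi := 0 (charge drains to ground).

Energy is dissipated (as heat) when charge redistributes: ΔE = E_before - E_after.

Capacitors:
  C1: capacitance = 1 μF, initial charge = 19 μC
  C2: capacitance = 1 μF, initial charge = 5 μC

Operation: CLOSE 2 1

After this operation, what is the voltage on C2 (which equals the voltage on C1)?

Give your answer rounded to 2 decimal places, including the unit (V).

Initial: C1(1μF, Q=19μC, V=19.00V), C2(1μF, Q=5μC, V=5.00V)
Op 1: CLOSE 2-1: Q_total=24.00, C_total=2.00, V=12.00; Q2=12.00, Q1=12.00; dissipated=49.000

Answer: 12.00 V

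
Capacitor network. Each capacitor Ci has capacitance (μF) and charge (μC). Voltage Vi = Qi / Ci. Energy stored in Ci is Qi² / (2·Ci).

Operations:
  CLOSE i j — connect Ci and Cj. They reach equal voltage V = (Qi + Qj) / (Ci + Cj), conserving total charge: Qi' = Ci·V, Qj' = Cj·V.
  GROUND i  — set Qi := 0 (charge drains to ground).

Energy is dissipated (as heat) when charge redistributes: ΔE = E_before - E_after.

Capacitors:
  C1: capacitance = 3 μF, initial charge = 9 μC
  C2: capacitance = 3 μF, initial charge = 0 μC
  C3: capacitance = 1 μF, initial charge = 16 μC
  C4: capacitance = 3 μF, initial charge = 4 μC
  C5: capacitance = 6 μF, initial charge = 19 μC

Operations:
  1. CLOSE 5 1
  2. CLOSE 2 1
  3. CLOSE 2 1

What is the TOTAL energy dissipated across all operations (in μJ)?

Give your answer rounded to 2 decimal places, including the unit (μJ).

Answer: 7.29 μJ

Derivation:
Initial: C1(3μF, Q=9μC, V=3.00V), C2(3μF, Q=0μC, V=0.00V), C3(1μF, Q=16μC, V=16.00V), C4(3μF, Q=4μC, V=1.33V), C5(6μF, Q=19μC, V=3.17V)
Op 1: CLOSE 5-1: Q_total=28.00, C_total=9.00, V=3.11; Q5=18.67, Q1=9.33; dissipated=0.028
Op 2: CLOSE 2-1: Q_total=9.33, C_total=6.00, V=1.56; Q2=4.67, Q1=4.67; dissipated=7.259
Op 3: CLOSE 2-1: Q_total=9.33, C_total=6.00, V=1.56; Q2=4.67, Q1=4.67; dissipated=0.000
Total dissipated: 7.287 μJ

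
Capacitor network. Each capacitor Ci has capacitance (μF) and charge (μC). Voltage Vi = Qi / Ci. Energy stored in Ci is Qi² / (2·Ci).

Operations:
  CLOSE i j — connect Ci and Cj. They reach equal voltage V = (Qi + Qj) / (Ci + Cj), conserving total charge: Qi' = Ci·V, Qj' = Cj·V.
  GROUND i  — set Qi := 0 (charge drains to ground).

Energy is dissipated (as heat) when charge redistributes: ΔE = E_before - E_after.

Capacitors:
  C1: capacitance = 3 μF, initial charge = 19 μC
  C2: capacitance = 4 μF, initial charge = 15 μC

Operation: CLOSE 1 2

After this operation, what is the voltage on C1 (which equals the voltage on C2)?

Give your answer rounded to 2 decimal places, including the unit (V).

Answer: 4.86 V

Derivation:
Initial: C1(3μF, Q=19μC, V=6.33V), C2(4μF, Q=15μC, V=3.75V)
Op 1: CLOSE 1-2: Q_total=34.00, C_total=7.00, V=4.86; Q1=14.57, Q2=19.43; dissipated=5.720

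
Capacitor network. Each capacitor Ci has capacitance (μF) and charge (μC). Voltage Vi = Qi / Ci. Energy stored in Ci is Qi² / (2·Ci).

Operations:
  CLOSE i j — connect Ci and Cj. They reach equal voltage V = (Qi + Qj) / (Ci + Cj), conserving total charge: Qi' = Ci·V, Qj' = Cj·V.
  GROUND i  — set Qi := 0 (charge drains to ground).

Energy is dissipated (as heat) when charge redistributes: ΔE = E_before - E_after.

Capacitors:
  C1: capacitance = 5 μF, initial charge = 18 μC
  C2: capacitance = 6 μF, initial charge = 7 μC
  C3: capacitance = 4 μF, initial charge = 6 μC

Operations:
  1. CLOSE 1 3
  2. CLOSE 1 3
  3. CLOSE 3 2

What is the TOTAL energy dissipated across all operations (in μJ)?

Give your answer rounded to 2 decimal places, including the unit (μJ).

Answer: 7.60 μJ

Derivation:
Initial: C1(5μF, Q=18μC, V=3.60V), C2(6μF, Q=7μC, V=1.17V), C3(4μF, Q=6μC, V=1.50V)
Op 1: CLOSE 1-3: Q_total=24.00, C_total=9.00, V=2.67; Q1=13.33, Q3=10.67; dissipated=4.900
Op 2: CLOSE 1-3: Q_total=24.00, C_total=9.00, V=2.67; Q1=13.33, Q3=10.67; dissipated=0.000
Op 3: CLOSE 3-2: Q_total=17.67, C_total=10.00, V=1.77; Q3=7.07, Q2=10.60; dissipated=2.700
Total dissipated: 7.600 μJ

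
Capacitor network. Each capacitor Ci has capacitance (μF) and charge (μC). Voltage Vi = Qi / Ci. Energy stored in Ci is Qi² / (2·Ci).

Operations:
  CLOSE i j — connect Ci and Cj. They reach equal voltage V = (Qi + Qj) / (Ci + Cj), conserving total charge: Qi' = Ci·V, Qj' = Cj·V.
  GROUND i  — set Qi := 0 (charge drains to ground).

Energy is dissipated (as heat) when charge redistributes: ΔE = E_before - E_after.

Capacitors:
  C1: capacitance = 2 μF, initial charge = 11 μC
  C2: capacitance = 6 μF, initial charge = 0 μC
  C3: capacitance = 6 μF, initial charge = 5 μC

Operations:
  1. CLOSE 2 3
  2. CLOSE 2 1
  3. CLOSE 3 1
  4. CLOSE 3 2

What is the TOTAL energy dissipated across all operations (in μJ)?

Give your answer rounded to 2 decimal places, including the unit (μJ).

Answer: 23.00 μJ

Derivation:
Initial: C1(2μF, Q=11μC, V=5.50V), C2(6μF, Q=0μC, V=0.00V), C3(6μF, Q=5μC, V=0.83V)
Op 1: CLOSE 2-3: Q_total=5.00, C_total=12.00, V=0.42; Q2=2.50, Q3=2.50; dissipated=1.042
Op 2: CLOSE 2-1: Q_total=13.50, C_total=8.00, V=1.69; Q2=10.12, Q1=3.38; dissipated=19.380
Op 3: CLOSE 3-1: Q_total=5.88, C_total=8.00, V=0.73; Q3=4.41, Q1=1.47; dissipated=1.211
Op 4: CLOSE 3-2: Q_total=14.53, C_total=12.00, V=1.21; Q3=7.27, Q2=7.27; dissipated=1.363
Total dissipated: 22.996 μJ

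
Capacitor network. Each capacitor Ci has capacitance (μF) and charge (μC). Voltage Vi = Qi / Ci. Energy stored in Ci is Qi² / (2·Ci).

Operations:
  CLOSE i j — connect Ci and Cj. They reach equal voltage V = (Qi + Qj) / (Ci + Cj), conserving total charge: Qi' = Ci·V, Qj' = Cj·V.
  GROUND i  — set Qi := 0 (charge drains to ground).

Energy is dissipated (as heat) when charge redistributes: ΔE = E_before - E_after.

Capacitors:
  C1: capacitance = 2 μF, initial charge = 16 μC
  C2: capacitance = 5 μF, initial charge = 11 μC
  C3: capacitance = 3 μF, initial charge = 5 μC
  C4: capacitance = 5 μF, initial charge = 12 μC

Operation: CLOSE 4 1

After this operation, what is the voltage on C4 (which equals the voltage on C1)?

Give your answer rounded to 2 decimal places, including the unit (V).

Answer: 4.00 V

Derivation:
Initial: C1(2μF, Q=16μC, V=8.00V), C2(5μF, Q=11μC, V=2.20V), C3(3μF, Q=5μC, V=1.67V), C4(5μF, Q=12μC, V=2.40V)
Op 1: CLOSE 4-1: Q_total=28.00, C_total=7.00, V=4.00; Q4=20.00, Q1=8.00; dissipated=22.400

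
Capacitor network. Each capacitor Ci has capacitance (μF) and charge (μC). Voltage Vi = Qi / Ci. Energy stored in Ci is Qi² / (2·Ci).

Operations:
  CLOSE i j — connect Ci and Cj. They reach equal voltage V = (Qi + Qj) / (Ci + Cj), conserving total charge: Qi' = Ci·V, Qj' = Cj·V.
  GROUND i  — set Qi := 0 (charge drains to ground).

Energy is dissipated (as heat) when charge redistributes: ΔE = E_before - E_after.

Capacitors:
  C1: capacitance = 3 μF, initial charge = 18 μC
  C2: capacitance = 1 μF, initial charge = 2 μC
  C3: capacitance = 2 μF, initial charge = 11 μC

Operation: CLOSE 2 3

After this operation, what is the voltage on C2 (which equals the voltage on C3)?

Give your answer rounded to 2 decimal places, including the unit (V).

Initial: C1(3μF, Q=18μC, V=6.00V), C2(1μF, Q=2μC, V=2.00V), C3(2μF, Q=11μC, V=5.50V)
Op 1: CLOSE 2-3: Q_total=13.00, C_total=3.00, V=4.33; Q2=4.33, Q3=8.67; dissipated=4.083

Answer: 4.33 V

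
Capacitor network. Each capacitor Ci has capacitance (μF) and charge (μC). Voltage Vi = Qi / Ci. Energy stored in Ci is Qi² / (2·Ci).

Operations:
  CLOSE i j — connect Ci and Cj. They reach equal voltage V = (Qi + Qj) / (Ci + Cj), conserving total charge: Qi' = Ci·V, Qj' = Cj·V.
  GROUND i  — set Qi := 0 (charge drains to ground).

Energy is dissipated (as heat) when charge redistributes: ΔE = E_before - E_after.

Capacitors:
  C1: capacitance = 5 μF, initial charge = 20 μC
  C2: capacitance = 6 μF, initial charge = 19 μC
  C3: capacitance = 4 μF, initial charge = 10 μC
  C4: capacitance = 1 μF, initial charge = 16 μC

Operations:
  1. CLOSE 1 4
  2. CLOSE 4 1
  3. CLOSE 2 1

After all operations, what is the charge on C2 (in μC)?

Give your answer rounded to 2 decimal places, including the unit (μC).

Answer: 26.73 μC

Derivation:
Initial: C1(5μF, Q=20μC, V=4.00V), C2(6μF, Q=19μC, V=3.17V), C3(4μF, Q=10μC, V=2.50V), C4(1μF, Q=16μC, V=16.00V)
Op 1: CLOSE 1-4: Q_total=36.00, C_total=6.00, V=6.00; Q1=30.00, Q4=6.00; dissipated=60.000
Op 2: CLOSE 4-1: Q_total=36.00, C_total=6.00, V=6.00; Q4=6.00, Q1=30.00; dissipated=0.000
Op 3: CLOSE 2-1: Q_total=49.00, C_total=11.00, V=4.45; Q2=26.73, Q1=22.27; dissipated=10.947
Final charges: Q1=22.27, Q2=26.73, Q3=10.00, Q4=6.00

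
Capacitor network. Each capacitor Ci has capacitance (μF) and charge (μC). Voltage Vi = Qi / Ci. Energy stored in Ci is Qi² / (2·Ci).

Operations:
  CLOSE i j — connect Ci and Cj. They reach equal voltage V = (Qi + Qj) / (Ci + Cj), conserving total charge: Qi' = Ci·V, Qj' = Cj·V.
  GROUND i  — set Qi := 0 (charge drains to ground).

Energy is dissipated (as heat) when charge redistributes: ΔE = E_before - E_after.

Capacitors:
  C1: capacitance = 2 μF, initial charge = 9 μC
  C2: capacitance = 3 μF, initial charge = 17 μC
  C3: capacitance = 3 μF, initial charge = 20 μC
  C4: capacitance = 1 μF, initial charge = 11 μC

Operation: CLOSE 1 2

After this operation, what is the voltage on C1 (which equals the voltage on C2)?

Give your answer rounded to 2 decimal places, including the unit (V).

Answer: 5.20 V

Derivation:
Initial: C1(2μF, Q=9μC, V=4.50V), C2(3μF, Q=17μC, V=5.67V), C3(3μF, Q=20μC, V=6.67V), C4(1μF, Q=11μC, V=11.00V)
Op 1: CLOSE 1-2: Q_total=26.00, C_total=5.00, V=5.20; Q1=10.40, Q2=15.60; dissipated=0.817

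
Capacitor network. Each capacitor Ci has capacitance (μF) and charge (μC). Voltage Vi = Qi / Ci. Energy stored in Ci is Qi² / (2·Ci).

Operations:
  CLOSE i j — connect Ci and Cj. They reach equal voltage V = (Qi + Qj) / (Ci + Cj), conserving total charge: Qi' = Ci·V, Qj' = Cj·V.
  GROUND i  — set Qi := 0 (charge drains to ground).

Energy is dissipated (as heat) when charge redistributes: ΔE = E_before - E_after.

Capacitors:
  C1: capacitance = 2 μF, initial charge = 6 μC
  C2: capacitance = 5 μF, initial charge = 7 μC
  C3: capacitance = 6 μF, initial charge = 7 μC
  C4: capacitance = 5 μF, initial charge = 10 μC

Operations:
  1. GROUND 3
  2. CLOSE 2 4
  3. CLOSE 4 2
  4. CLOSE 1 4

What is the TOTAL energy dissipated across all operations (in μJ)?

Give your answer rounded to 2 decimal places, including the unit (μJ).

Answer: 5.74 μJ

Derivation:
Initial: C1(2μF, Q=6μC, V=3.00V), C2(5μF, Q=7μC, V=1.40V), C3(6μF, Q=7μC, V=1.17V), C4(5μF, Q=10μC, V=2.00V)
Op 1: GROUND 3: Q3=0; energy lost=4.083
Op 2: CLOSE 2-4: Q_total=17.00, C_total=10.00, V=1.70; Q2=8.50, Q4=8.50; dissipated=0.450
Op 3: CLOSE 4-2: Q_total=17.00, C_total=10.00, V=1.70; Q4=8.50, Q2=8.50; dissipated=0.000
Op 4: CLOSE 1-4: Q_total=14.50, C_total=7.00, V=2.07; Q1=4.14, Q4=10.36; dissipated=1.207
Total dissipated: 5.740 μJ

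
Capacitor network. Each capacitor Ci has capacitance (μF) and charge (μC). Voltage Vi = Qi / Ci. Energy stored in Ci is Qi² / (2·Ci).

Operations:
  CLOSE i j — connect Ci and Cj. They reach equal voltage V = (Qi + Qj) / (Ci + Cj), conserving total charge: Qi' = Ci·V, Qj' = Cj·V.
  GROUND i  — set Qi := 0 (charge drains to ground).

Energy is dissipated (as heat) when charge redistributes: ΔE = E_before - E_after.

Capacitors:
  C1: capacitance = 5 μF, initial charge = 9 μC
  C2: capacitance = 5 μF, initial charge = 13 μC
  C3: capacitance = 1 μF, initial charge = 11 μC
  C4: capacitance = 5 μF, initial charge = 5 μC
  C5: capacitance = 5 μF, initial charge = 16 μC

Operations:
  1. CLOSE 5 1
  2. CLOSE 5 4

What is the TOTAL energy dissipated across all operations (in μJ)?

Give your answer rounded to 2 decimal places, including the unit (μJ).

Answer: 5.26 μJ

Derivation:
Initial: C1(5μF, Q=9μC, V=1.80V), C2(5μF, Q=13μC, V=2.60V), C3(1μF, Q=11μC, V=11.00V), C4(5μF, Q=5μC, V=1.00V), C5(5μF, Q=16μC, V=3.20V)
Op 1: CLOSE 5-1: Q_total=25.00, C_total=10.00, V=2.50; Q5=12.50, Q1=12.50; dissipated=2.450
Op 2: CLOSE 5-4: Q_total=17.50, C_total=10.00, V=1.75; Q5=8.75, Q4=8.75; dissipated=2.812
Total dissipated: 5.263 μJ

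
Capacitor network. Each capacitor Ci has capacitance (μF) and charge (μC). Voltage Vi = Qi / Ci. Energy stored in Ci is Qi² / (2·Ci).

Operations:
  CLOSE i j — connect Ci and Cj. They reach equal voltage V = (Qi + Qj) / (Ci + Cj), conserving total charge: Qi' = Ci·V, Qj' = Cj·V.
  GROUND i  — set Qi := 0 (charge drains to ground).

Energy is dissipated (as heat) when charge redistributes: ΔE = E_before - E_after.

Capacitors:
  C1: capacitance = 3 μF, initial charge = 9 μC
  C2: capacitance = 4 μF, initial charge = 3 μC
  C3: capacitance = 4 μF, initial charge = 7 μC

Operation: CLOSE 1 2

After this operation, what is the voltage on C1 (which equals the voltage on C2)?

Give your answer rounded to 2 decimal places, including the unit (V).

Answer: 1.71 V

Derivation:
Initial: C1(3μF, Q=9μC, V=3.00V), C2(4μF, Q=3μC, V=0.75V), C3(4μF, Q=7μC, V=1.75V)
Op 1: CLOSE 1-2: Q_total=12.00, C_total=7.00, V=1.71; Q1=5.14, Q2=6.86; dissipated=4.339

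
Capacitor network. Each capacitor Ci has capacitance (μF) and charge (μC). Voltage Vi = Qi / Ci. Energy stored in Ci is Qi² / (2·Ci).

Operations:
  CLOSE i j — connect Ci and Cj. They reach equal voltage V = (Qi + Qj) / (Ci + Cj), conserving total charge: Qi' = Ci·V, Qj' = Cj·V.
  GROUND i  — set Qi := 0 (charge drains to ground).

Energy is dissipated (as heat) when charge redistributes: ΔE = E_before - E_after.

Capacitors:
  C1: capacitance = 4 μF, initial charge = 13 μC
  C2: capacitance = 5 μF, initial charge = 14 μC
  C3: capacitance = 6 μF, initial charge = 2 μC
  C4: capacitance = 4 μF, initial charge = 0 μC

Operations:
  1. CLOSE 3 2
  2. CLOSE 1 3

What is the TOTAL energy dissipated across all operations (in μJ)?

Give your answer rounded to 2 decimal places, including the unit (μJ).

Answer: 12.17 μJ

Derivation:
Initial: C1(4μF, Q=13μC, V=3.25V), C2(5μF, Q=14μC, V=2.80V), C3(6μF, Q=2μC, V=0.33V), C4(4μF, Q=0μC, V=0.00V)
Op 1: CLOSE 3-2: Q_total=16.00, C_total=11.00, V=1.45; Q3=8.73, Q2=7.27; dissipated=8.297
Op 2: CLOSE 1-3: Q_total=21.73, C_total=10.00, V=2.17; Q1=8.69, Q3=13.04; dissipated=3.868
Total dissipated: 12.165 μJ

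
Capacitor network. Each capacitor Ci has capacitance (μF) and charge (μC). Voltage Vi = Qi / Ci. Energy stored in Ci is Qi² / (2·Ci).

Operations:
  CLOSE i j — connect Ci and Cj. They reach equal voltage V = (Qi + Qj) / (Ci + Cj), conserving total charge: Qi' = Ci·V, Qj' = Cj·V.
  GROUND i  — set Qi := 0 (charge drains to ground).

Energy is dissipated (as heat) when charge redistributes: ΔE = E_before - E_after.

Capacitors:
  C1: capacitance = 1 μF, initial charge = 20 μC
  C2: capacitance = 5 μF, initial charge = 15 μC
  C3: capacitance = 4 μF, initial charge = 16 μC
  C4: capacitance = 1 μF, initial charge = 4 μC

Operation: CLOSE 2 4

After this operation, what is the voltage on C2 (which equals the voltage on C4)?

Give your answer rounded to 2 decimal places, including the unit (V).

Answer: 3.17 V

Derivation:
Initial: C1(1μF, Q=20μC, V=20.00V), C2(5μF, Q=15μC, V=3.00V), C3(4μF, Q=16μC, V=4.00V), C4(1μF, Q=4μC, V=4.00V)
Op 1: CLOSE 2-4: Q_total=19.00, C_total=6.00, V=3.17; Q2=15.83, Q4=3.17; dissipated=0.417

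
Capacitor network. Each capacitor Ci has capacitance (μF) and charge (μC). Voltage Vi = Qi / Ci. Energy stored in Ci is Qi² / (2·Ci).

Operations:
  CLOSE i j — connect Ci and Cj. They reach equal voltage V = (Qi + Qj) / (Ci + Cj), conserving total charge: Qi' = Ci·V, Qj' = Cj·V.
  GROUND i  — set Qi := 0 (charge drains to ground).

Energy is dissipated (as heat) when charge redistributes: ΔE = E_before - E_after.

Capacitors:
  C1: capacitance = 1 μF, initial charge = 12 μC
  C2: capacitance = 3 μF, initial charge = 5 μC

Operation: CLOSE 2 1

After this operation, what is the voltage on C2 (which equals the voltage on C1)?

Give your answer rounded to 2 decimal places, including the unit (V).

Initial: C1(1μF, Q=12μC, V=12.00V), C2(3μF, Q=5μC, V=1.67V)
Op 1: CLOSE 2-1: Q_total=17.00, C_total=4.00, V=4.25; Q2=12.75, Q1=4.25; dissipated=40.042

Answer: 4.25 V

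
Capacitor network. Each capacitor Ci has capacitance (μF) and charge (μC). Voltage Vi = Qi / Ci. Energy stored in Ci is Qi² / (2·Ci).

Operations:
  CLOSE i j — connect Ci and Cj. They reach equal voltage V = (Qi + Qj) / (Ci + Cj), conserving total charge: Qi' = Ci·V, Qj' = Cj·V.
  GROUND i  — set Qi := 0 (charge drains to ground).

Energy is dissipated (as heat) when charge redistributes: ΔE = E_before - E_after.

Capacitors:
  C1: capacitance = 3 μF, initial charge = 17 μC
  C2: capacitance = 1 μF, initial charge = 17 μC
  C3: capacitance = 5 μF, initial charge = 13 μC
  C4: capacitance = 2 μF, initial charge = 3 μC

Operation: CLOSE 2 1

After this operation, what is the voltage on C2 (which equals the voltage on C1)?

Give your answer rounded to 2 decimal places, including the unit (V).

Answer: 8.50 V

Derivation:
Initial: C1(3μF, Q=17μC, V=5.67V), C2(1μF, Q=17μC, V=17.00V), C3(5μF, Q=13μC, V=2.60V), C4(2μF, Q=3μC, V=1.50V)
Op 1: CLOSE 2-1: Q_total=34.00, C_total=4.00, V=8.50; Q2=8.50, Q1=25.50; dissipated=48.167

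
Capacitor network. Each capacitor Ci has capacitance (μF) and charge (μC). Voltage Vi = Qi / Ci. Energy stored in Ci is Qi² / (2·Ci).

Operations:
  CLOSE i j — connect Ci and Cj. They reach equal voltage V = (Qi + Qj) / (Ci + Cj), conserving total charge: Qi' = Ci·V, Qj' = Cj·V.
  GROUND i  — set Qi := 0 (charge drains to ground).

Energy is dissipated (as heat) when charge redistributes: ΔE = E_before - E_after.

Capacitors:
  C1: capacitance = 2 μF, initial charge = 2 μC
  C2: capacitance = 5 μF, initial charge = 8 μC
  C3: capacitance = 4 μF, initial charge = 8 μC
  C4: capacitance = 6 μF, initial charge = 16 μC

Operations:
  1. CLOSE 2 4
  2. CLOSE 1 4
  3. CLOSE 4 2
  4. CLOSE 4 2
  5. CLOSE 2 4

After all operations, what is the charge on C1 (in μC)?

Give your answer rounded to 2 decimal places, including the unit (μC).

Initial: C1(2μF, Q=2μC, V=1.00V), C2(5μF, Q=8μC, V=1.60V), C3(4μF, Q=8μC, V=2.00V), C4(6μF, Q=16μC, V=2.67V)
Op 1: CLOSE 2-4: Q_total=24.00, C_total=11.00, V=2.18; Q2=10.91, Q4=13.09; dissipated=1.552
Op 2: CLOSE 1-4: Q_total=15.09, C_total=8.00, V=1.89; Q1=3.77, Q4=11.32; dissipated=1.048
Op 3: CLOSE 4-2: Q_total=22.23, C_total=11.00, V=2.02; Q4=12.12, Q2=10.10; dissipated=0.119
Op 4: CLOSE 4-2: Q_total=22.23, C_total=11.00, V=2.02; Q4=12.12, Q2=10.10; dissipated=0.000
Op 5: CLOSE 2-4: Q_total=22.23, C_total=11.00, V=2.02; Q2=10.10, Q4=12.12; dissipated=0.000
Final charges: Q1=3.77, Q2=10.10, Q3=8.00, Q4=12.12

Answer: 3.77 μC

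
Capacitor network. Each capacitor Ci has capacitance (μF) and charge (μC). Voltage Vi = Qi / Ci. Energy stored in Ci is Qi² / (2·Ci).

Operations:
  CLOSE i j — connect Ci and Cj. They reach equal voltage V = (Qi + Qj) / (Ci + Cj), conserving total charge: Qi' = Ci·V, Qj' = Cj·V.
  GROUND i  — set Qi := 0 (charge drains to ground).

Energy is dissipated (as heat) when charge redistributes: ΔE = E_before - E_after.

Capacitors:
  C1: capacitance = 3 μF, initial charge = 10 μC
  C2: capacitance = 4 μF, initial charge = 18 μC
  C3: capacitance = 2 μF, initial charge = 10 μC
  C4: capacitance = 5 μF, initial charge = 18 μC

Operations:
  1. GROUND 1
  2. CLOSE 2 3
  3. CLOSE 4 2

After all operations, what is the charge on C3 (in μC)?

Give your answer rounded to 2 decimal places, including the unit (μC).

Answer: 9.33 μC

Derivation:
Initial: C1(3μF, Q=10μC, V=3.33V), C2(4μF, Q=18μC, V=4.50V), C3(2μF, Q=10μC, V=5.00V), C4(5μF, Q=18μC, V=3.60V)
Op 1: GROUND 1: Q1=0; energy lost=16.667
Op 2: CLOSE 2-3: Q_total=28.00, C_total=6.00, V=4.67; Q2=18.67, Q3=9.33; dissipated=0.167
Op 3: CLOSE 4-2: Q_total=36.67, C_total=9.00, V=4.07; Q4=20.37, Q2=16.30; dissipated=1.264
Final charges: Q1=0.00, Q2=16.30, Q3=9.33, Q4=20.37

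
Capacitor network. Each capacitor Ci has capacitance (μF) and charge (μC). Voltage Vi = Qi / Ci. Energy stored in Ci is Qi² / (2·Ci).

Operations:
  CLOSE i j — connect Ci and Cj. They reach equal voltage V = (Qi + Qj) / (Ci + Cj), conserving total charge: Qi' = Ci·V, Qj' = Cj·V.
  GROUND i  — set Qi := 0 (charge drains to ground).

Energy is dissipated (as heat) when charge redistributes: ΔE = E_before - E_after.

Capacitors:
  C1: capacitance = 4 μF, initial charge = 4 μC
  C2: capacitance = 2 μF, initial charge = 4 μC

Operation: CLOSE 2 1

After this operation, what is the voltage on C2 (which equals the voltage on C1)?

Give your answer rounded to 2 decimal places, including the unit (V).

Initial: C1(4μF, Q=4μC, V=1.00V), C2(2μF, Q=4μC, V=2.00V)
Op 1: CLOSE 2-1: Q_total=8.00, C_total=6.00, V=1.33; Q2=2.67, Q1=5.33; dissipated=0.667

Answer: 1.33 V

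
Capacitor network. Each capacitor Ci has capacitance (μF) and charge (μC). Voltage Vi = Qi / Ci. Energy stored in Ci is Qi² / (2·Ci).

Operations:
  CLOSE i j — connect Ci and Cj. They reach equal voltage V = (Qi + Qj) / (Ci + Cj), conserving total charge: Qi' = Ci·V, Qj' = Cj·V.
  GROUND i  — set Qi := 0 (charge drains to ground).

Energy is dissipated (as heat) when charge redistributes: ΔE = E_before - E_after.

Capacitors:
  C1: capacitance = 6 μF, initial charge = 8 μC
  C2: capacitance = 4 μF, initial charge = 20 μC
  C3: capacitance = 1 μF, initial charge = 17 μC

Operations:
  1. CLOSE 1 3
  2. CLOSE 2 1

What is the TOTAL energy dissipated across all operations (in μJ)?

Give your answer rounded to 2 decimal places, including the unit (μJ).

Answer: 107.64 μJ

Derivation:
Initial: C1(6μF, Q=8μC, V=1.33V), C2(4μF, Q=20μC, V=5.00V), C3(1μF, Q=17μC, V=17.00V)
Op 1: CLOSE 1-3: Q_total=25.00, C_total=7.00, V=3.57; Q1=21.43, Q3=3.57; dissipated=105.190
Op 2: CLOSE 2-1: Q_total=41.43, C_total=10.00, V=4.14; Q2=16.57, Q1=24.86; dissipated=2.449
Total dissipated: 107.639 μJ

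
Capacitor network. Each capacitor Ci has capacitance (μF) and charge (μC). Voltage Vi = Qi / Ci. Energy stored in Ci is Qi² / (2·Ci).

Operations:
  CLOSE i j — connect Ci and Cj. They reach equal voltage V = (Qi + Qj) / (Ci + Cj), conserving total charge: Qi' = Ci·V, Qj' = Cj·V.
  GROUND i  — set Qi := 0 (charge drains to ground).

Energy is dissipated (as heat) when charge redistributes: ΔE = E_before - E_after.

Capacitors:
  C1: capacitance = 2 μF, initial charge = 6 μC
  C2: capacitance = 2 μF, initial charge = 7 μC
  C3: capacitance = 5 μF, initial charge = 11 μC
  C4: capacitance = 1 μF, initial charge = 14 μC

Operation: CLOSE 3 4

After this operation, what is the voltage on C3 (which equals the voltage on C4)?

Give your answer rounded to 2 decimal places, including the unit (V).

Initial: C1(2μF, Q=6μC, V=3.00V), C2(2μF, Q=7μC, V=3.50V), C3(5μF, Q=11μC, V=2.20V), C4(1μF, Q=14μC, V=14.00V)
Op 1: CLOSE 3-4: Q_total=25.00, C_total=6.00, V=4.17; Q3=20.83, Q4=4.17; dissipated=58.017

Answer: 4.17 V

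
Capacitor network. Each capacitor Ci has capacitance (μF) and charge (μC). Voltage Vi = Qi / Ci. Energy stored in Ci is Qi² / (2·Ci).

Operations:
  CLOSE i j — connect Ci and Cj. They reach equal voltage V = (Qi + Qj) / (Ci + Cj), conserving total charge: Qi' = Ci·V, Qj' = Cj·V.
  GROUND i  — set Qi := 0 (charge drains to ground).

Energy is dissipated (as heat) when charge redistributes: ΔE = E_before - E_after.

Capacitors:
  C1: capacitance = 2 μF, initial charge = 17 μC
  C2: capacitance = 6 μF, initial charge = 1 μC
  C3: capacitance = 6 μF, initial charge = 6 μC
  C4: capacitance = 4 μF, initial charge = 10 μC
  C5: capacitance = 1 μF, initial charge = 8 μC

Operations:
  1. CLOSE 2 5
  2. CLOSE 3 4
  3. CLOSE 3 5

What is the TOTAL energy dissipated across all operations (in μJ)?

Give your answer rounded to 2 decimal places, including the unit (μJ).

Answer: 29.04 μJ

Derivation:
Initial: C1(2μF, Q=17μC, V=8.50V), C2(6μF, Q=1μC, V=0.17V), C3(6μF, Q=6μC, V=1.00V), C4(4μF, Q=10μC, V=2.50V), C5(1μF, Q=8μC, V=8.00V)
Op 1: CLOSE 2-5: Q_total=9.00, C_total=7.00, V=1.29; Q2=7.71, Q5=1.29; dissipated=26.298
Op 2: CLOSE 3-4: Q_total=16.00, C_total=10.00, V=1.60; Q3=9.60, Q4=6.40; dissipated=2.700
Op 3: CLOSE 3-5: Q_total=10.89, C_total=7.00, V=1.56; Q3=9.33, Q5=1.56; dissipated=0.042
Total dissipated: 29.040 μJ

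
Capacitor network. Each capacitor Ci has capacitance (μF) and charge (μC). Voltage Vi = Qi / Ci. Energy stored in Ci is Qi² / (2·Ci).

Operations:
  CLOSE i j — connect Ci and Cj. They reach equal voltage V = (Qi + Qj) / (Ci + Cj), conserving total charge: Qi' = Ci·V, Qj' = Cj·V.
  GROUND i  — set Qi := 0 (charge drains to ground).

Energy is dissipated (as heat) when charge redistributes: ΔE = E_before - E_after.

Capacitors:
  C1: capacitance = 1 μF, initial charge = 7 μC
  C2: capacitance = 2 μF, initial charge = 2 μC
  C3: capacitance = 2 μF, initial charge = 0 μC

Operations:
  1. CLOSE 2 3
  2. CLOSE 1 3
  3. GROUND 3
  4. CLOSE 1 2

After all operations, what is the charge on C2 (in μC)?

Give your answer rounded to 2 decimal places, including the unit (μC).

Answer: 2.44 μC

Derivation:
Initial: C1(1μF, Q=7μC, V=7.00V), C2(2μF, Q=2μC, V=1.00V), C3(2μF, Q=0μC, V=0.00V)
Op 1: CLOSE 2-3: Q_total=2.00, C_total=4.00, V=0.50; Q2=1.00, Q3=1.00; dissipated=0.500
Op 2: CLOSE 1-3: Q_total=8.00, C_total=3.00, V=2.67; Q1=2.67, Q3=5.33; dissipated=14.083
Op 3: GROUND 3: Q3=0; energy lost=7.111
Op 4: CLOSE 1-2: Q_total=3.67, C_total=3.00, V=1.22; Q1=1.22, Q2=2.44; dissipated=1.565
Final charges: Q1=1.22, Q2=2.44, Q3=0.00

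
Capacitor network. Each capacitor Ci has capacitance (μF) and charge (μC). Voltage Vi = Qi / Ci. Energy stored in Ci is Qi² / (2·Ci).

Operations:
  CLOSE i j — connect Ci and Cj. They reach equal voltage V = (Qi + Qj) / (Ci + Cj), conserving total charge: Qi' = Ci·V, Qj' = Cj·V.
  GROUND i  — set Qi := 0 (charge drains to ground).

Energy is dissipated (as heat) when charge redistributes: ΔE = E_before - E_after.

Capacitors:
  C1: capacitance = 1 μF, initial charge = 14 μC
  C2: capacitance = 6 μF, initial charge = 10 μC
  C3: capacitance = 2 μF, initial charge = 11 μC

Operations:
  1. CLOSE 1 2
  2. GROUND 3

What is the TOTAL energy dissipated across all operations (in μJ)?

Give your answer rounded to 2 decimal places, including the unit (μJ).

Initial: C1(1μF, Q=14μC, V=14.00V), C2(6μF, Q=10μC, V=1.67V), C3(2μF, Q=11μC, V=5.50V)
Op 1: CLOSE 1-2: Q_total=24.00, C_total=7.00, V=3.43; Q1=3.43, Q2=20.57; dissipated=65.190
Op 2: GROUND 3: Q3=0; energy lost=30.250
Total dissipated: 95.440 μJ

Answer: 95.44 μJ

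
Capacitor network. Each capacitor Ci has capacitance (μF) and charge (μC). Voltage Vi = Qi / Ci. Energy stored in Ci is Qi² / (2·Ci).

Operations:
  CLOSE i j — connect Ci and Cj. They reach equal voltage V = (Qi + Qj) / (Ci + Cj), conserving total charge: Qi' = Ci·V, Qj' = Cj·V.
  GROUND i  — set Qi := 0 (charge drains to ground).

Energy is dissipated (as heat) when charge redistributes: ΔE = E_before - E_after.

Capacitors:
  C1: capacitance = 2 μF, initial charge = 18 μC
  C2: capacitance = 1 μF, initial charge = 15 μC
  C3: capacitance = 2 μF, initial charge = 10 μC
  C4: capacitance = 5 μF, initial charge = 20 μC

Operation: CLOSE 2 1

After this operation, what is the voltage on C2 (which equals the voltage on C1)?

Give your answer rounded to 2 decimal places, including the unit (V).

Initial: C1(2μF, Q=18μC, V=9.00V), C2(1μF, Q=15μC, V=15.00V), C3(2μF, Q=10μC, V=5.00V), C4(5μF, Q=20μC, V=4.00V)
Op 1: CLOSE 2-1: Q_total=33.00, C_total=3.00, V=11.00; Q2=11.00, Q1=22.00; dissipated=12.000

Answer: 11.00 V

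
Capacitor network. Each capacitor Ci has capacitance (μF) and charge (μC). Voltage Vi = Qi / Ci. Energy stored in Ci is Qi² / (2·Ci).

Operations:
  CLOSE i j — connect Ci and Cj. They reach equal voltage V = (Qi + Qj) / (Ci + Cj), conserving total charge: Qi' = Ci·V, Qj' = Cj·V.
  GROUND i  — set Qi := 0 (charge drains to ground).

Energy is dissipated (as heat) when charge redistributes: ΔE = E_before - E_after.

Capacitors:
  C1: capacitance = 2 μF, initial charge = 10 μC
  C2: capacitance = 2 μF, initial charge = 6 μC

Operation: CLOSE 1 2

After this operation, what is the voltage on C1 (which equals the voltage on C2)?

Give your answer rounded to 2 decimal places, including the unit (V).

Initial: C1(2μF, Q=10μC, V=5.00V), C2(2μF, Q=6μC, V=3.00V)
Op 1: CLOSE 1-2: Q_total=16.00, C_total=4.00, V=4.00; Q1=8.00, Q2=8.00; dissipated=2.000

Answer: 4.00 V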